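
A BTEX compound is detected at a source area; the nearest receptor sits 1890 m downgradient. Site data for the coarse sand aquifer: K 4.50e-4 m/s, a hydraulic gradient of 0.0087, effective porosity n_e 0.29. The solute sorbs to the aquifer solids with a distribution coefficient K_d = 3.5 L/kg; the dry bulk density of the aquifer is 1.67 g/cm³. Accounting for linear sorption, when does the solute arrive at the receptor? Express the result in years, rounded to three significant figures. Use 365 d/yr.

K = 4.50e-4 m/s × 86400 s/d = 38.88 m/d
Specific discharge q = 38.88 × 0.0087 = 0.3383 m/d
Seepage velocity v = q / n = 0.3383 / 0.29 = 1.166 m/d
Retardation R = 1 + ρ_b·K_d/n = 1 + 1.67×3.5/0.29 = 21.16
Contaminant velocity v_c = v/R = 1.166/21.16 = 0.05514 m/d
t = L/v_c = 1890/0.05514 = 34280 d
   = 34280/365 = 93.9 yr

93.9 years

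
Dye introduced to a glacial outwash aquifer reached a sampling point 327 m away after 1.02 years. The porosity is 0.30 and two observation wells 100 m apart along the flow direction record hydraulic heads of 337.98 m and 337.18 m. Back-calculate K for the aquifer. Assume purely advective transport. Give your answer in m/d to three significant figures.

Hydraulic gradient i = (337.98 − 337.18) / 100 = 0.80 / 100 = 0.008000
t = 1.02 years = 372.3 d
v = L / t = 327 / 372.3 = 0.8783 m/d
K = v · n / i = 0.8783 × 0.30 / 0.008000 = 32.9 m/d

32.9 m/d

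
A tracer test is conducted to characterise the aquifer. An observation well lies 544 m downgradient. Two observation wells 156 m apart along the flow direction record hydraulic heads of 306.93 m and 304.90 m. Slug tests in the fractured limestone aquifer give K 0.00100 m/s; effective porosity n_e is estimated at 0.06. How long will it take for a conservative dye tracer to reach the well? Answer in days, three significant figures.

Hydraulic gradient i = (306.93 − 304.90) / 156 = 2.03 / 156 = 0.01301
K = 0.00100 m/s × 86400 s/d = 86.40 m/d
q = Ki = 86.40 × 0.01301 = 1.124 m/d
v = Ki/n = 86.40·0.01301/0.06 = 18.74 m/d
t = L / v = 544 / 18.74 = 29.03 d

29.0 days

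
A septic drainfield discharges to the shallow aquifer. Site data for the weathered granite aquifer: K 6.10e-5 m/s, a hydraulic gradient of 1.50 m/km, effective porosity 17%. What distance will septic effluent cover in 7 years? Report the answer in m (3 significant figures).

119 m

K = 6.10e-5 m/s × 86400 s/d = 5.270 m/d
Darcy flux q = K·i = 5.270 × 0.0015 = 0.007906 m/d
Seepage velocity v = q / n = 0.007906 / 0.17 = 0.04650 m/d
T = 7 yr × 365 = 2555 d
L = v × T = 0.04650 × 2555 = 118.8 m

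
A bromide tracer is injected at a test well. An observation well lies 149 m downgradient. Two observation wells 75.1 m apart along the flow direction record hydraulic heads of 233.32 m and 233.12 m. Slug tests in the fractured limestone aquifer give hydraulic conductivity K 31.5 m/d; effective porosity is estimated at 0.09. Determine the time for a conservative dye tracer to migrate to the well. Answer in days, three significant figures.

160 days

Hydraulic gradient i = (233.32 − 233.12) / 75.1 = 0.20 / 75.1 = 0.002663
q = Ki = 31.5 × 0.002663 = 0.08389 m/d
Seepage velocity v = q / n = 0.08389 / 0.09 = 0.9321 m/d
t = L / v = 149 / 0.9321 = 159.9 d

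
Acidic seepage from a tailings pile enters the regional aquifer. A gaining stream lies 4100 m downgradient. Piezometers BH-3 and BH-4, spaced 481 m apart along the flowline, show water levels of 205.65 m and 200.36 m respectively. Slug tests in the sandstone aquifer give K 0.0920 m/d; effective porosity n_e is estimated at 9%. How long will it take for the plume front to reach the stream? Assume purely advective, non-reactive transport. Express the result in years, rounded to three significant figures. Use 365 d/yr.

999 years

Hydraulic gradient i = (205.65 − 200.36) / 481 = 5.29 / 481 = 0.01100
q = Ki = 0.0920 × 0.01100 = 0.001012 m/d
Seepage velocity v = q / n = 0.001012 / 0.09 = 0.01124 m/d
t = L / v = 4100 / 0.01124 = 364700 d
   = 364700 / 365 = 999 yr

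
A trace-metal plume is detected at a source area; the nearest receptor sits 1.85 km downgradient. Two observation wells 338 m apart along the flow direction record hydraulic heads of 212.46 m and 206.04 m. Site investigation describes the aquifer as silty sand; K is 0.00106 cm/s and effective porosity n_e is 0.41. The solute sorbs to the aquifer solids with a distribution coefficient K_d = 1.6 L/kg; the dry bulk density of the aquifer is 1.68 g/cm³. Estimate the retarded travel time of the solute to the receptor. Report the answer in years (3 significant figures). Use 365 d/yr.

Hydraulic gradient i = (212.46 − 206.04) / 338 = 6.42 / 338 = 0.01899
K = 0.00106 cm/s × 864 = 0.9158 m/d
Darcy flux q = K·i = 0.9158 × 0.01899 = 0.01740 m/d
Seepage velocity v = q / n = 0.01740 / 0.41 = 0.04243 m/d
Retardation R = 1 + ρ_b·K_d/n = 1 + 1.68×1.6/0.41 = 7.556
Contaminant velocity v_c = v/R = 0.04243/7.556 = 0.005615 m/d
L = 1.85 km = 1850 m
t = L/v_c = 1850/0.005615 = 329500 d
   = 329500/365 = 903 yr

903 years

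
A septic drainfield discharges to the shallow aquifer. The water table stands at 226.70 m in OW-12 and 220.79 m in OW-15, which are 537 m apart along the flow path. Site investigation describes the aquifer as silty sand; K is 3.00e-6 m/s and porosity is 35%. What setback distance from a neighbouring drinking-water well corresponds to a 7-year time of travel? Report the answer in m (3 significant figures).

Hydraulic gradient i = (226.70 − 220.79) / 537 = 5.91 / 537 = 0.01101
K = 3.00e-6 m/s × 86400 s/d = 0.2592 m/d
Specific discharge q = 0.2592 × 0.01101 = 0.002853 m/d
Average linear velocity = 0.002853 / 0.35 = 0.008150 m/d
T = 7 yr × 365 = 2555 d
L = v × T = 0.008150 × 2555 = 20.82 m

20.8 m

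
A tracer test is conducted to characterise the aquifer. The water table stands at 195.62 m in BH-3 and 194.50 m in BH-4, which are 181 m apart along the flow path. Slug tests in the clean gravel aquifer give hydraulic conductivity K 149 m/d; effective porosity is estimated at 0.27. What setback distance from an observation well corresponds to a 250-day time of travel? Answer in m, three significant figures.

854 m

Hydraulic gradient i = (195.62 − 194.50) / 181 = 1.12 / 181 = 0.006188
Specific discharge q = 149 × 0.006188 = 0.9220 m/d
Average linear velocity = 0.9220 / 0.27 = 3.415 m/d
L = v × T = 3.415 × 250 = 853.7 m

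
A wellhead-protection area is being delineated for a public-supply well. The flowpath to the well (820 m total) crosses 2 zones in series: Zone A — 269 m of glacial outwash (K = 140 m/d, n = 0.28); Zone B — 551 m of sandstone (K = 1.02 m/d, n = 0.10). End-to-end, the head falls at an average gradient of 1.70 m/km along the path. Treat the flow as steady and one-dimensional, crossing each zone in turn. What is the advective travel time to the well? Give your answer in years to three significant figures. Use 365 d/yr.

139 years

For zones in series the flux q is common to all zones; the equivalent conductivity is the harmonic (thickness-weighted) mean, K_eq = L_total / Σ(L_j/K_j).
Σ(L/K) = 269/140 + 551/1.02 = 1.921 + 540.2 = 542.1 d
K_eq = L_total / Σ(L/K) = 820 / 542.1 = 1.513 m/d
q = K_eq · i = 1.513 × 0.0017 = 0.002571 m/d (same in every zone)
Zone A: v = q/n = 0.002571/0.28 = 0.009184 m/d → t_A = 269/0.009184 = 29290 d
Zone B: v = q/n = 0.002571/0.10 = 0.02571 m/d → t_B = 551/0.02571 = 21430 d
Total t = 29290 + 21430 = 50720 d
   = 50720 / 365 = 139 yr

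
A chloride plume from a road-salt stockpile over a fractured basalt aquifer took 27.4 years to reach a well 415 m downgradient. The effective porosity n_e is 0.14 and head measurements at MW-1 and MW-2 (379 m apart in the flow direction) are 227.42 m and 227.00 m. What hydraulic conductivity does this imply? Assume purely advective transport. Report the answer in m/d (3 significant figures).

Hydraulic gradient i = (227.42 − 227.00) / 379 = 0.42 / 379 = 0.001108
t = 27.4 years = 10000 d
v = L / t = 415 / 10000 = 0.04150 m/d
K = v · n / i = 0.04150 × 0.14 / 0.001108 = 5.24 m/d

5.24 m/d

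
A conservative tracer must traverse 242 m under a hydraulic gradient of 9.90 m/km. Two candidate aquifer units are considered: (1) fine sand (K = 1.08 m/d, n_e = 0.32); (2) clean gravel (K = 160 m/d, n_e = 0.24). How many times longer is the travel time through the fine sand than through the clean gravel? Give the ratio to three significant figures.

198

Unit 1 (fine sand): v = 1.08×0.0099/0.32 = 0.03341 m/d, t = 242/0.03341 = 7243 d
Unit 2 (clean gravel): v = 160×0.0099/0.24 = 6.600 m/d, t = 242/6.600 = 36.67 d
t(fine sand) / t(clean gravel) = 7243/36.67 = 198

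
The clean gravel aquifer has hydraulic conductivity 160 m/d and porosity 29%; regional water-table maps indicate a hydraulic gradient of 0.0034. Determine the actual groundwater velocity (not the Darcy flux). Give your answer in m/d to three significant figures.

Specific discharge q = 160 × 0.0034 = 0.5440 m/d
Average linear velocity = 0.5440 / 0.29 = 1.876 m/d

1.88 m/d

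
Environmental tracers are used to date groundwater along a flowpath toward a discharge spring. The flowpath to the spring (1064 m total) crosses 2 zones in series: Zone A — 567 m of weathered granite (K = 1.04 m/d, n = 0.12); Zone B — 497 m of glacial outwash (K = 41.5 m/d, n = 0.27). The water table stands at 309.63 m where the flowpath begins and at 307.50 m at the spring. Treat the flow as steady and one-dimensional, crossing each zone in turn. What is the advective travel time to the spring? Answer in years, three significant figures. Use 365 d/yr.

Total head drop ΔH = 309.63 − 307.50 = 2.13 m
Steady 1-D flow in series ⇒ the Darcy flux q is identical in every zone and the zone head losses add (resistances L/K in series).
Σ(L/K) = 567/1.04 + 497/41.5 = 545.2 + 11.98 = 557.2 d
q = ΔH / Σ(L/K) = 2.13 / 557.2 = 0.003823 m/d (same in every zone)
Zone A: v = q/n = 0.003823/0.12 = 0.03186 m/d → t_A = 567/0.03186 = 17800 d
Zone B: v = q/n = 0.003823/0.27 = 0.01416 m/d → t_B = 497/0.01416 = 35100 d
Total t = 17800 + 35100 = 52900 d
   = 52900 / 365 = 145 yr

145 years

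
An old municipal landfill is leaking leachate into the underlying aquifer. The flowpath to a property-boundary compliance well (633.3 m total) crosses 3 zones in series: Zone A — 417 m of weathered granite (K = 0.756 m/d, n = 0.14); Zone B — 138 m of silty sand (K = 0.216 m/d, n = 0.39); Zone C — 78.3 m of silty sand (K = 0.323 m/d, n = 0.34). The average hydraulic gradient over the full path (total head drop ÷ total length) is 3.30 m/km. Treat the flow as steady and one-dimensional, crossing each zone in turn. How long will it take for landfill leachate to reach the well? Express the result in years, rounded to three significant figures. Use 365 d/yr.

Steady 1-D flow in series ⇒ the Darcy flux q is identical in every zone and the zone head losses add (resistances L/K in series).
Σ(L/K) = 417/0.756 + 138/0.216 + 78.3/0.323 = 551.6 + 638.9 + 242.4 = 1433 d
K_eq = L_total / Σ(L/K) = 633.3 / 1433 = 0.4420 m/d
q = K_eq · i = 0.4420 × 0.0033 = 0.001459 m/d (same in every zone)
Zone A: v = q/n = 0.001459/0.14 = 0.01042 m/d → t_A = 417/0.01042 = 40030 d
Zone B: v = q/n = 0.001459/0.39 = 0.003740 m/d → t_B = 138/0.003740 = 36900 d
Zone C: v = q/n = 0.001459/0.34 = 0.004290 m/d → t_C = 78.3/0.004290 = 18250 d
Total t = 40030 + 36900 + 18250 = 95180 d
   = 95180 / 365 = 261 yr

261 years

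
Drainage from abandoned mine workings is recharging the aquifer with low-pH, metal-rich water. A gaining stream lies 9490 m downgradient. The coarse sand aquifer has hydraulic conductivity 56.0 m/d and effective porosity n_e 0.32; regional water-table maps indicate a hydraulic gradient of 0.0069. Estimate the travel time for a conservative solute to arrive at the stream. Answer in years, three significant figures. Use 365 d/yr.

Specific discharge q = 56.0 × 0.0069 = 0.3864 m/d
Average linear velocity = 0.3864 / 0.32 = 1.207 m/d
t = L / v = 9490 / 1.207 = 7859 d
   = 7859 / 365 = 21.5 yr

21.5 years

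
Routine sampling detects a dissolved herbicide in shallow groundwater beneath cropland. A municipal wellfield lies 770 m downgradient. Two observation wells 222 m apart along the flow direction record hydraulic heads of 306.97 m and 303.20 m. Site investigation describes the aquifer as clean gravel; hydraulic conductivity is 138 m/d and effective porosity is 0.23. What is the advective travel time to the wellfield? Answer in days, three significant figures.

Hydraulic gradient i = (306.97 − 303.20) / 222 = 3.77 / 222 = 0.01698
q = Ki = 138 × 0.01698 = 2.344 m/d
Average linear velocity = 2.344 / 0.23 = 10.19 m/d
t = L / v = 770 / 10.19 = 75.57 d

75.6 days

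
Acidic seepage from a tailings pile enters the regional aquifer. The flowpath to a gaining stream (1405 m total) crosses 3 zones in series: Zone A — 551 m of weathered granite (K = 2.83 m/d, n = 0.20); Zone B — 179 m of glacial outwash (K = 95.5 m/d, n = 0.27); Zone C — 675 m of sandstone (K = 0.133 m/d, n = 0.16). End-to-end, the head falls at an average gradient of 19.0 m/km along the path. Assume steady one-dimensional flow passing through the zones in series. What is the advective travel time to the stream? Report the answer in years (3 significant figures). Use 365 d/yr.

144 years

Steady 1-D flow in series ⇒ the Darcy flux q is identical in every zone and the zone head losses add (resistances L/K in series).
Σ(L/K) = 551/2.83 + 179/95.5 + 675/0.133 = 194.7 + 1.874 + 5075 = 5272 d
K_eq = L_total / Σ(L/K) = 1405 / 5272 = 0.2665 m/d
q = K_eq · i = 0.2665 × 0.019 = 0.005064 m/d (same in every zone)
Zone A: v = q/n = 0.005064/0.20 = 0.02532 m/d → t_A = 551/0.02532 = 21760 d
Zone B: v = q/n = 0.005064/0.27 = 0.01875 m/d → t_B = 179/0.01875 = 9544 d
Zone C: v = q/n = 0.005064/0.16 = 0.03165 m/d → t_C = 675/0.03165 = 21330 d
Total t = 21760 + 9544 + 21330 = 52630 d
   = 52630 / 365 = 144 yr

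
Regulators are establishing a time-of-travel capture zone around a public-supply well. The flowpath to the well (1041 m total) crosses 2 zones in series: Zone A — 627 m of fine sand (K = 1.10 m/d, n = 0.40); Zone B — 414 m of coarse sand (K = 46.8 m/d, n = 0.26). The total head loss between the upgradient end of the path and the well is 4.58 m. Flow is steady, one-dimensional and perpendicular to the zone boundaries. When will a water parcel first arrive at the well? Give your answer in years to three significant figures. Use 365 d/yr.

124 years

Continuity: the same q passes through each zone, so ΔH = q·Σ(L_j/K_j) — the zones act as resistances in series.
Σ(L/K) = 627/1.10 + 414/46.8 = 570.0 + 8.846 = 578.8 d
q = ΔH / Σ(L/K) = 4.58 / 578.8 = 0.007912 m/d (same in every zone)
Zone A: v = q/n = 0.007912/0.40 = 0.01978 m/d → t_A = 627/0.01978 = 31700 d
Zone B: v = q/n = 0.007912/0.26 = 0.03043 m/d → t_B = 414/0.03043 = 13600 d
Total t = 31700 + 13600 = 45300 d
   = 45300 / 365 = 124 yr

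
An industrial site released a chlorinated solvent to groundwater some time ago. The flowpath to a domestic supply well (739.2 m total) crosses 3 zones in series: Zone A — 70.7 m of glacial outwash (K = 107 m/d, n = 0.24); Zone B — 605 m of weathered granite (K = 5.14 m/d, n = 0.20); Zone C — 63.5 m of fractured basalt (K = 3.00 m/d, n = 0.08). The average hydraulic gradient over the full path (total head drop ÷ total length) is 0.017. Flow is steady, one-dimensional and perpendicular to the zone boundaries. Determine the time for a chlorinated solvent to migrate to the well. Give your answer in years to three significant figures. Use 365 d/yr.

For zones in series the flux q is common to all zones; the equivalent conductivity is the harmonic (thickness-weighted) mean, K_eq = L_total / Σ(L_j/K_j).
Σ(L/K) = 70.7/107 + 605/5.14 + 63.5/3.00 = 0.6607 + 117.7 + 21.17 = 139.5 d
K_eq = L_total / Σ(L/K) = 739.2 / 139.5 = 5.298 m/d
q = K_eq · i = 5.298 × 0.017 = 0.09006 m/d (same in every zone)
Zone A: v = q/n = 0.09006/0.24 = 0.3753 m/d → t_A = 70.7/0.3753 = 188.4 d
Zone B: v = q/n = 0.09006/0.20 = 0.4503 m/d → t_B = 605/0.4503 = 1344 d
Zone C: v = q/n = 0.09006/0.08 = 1.126 m/d → t_C = 63.5/1.126 = 56.41 d
Total t = 188.4 + 1344 + 56.41 = 1588 d
   = 1588 / 365 = 4.35 yr

4.35 years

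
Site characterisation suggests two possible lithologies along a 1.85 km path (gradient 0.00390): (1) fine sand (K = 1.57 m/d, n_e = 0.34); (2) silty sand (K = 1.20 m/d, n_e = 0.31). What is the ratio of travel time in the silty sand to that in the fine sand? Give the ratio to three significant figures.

1.19

Unit 1 (fine sand): v = 1.57×0.0039/0.34 = 0.01801 m/d, t = 1850/0.01801 = 102700 d
Unit 2 (silty sand): v = 1.20×0.0039/0.31 = 0.01510 m/d, t = 1850/0.01510 = 122500 d
t(silty sand) / t(fine sand) = 122500/102700 = 1.19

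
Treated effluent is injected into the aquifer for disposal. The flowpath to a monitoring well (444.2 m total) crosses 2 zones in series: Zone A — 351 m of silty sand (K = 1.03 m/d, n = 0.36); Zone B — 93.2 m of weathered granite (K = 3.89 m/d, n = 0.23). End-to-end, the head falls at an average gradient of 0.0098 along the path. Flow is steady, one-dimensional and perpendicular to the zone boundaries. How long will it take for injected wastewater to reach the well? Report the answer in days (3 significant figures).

12400 days

For zones in series the flux q is common to all zones; the equivalent conductivity is the harmonic (thickness-weighted) mean, K_eq = L_total / Σ(L_j/K_j).
Σ(L/K) = 351/1.03 + 93.2/3.89 = 340.8 + 23.96 = 364.7 d
K_eq = L_total / Σ(L/K) = 444.2 / 364.7 = 1.218 m/d
q = K_eq · i = 1.218 × 0.0098 = 0.01194 m/d (same in every zone)
Zone A: v = q/n = 0.01194/0.36 = 0.03315 m/d → t_A = 351/0.03315 = 10590 d
Zone B: v = q/n = 0.01194/0.23 = 0.05189 m/d → t_B = 93.2/0.05189 = 1796 d
Total t = 10590 + 1796 = 12380 d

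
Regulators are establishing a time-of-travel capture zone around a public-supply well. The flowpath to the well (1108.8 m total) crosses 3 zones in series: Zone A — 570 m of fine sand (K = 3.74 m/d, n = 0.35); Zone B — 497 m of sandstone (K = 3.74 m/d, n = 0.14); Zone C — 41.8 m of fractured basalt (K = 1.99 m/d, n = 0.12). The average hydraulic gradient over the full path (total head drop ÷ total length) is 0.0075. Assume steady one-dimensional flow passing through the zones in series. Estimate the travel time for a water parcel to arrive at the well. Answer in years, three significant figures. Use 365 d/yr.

27.7 years

Continuity: the same q passes through each zone, so ΔH = q·Σ(L_j/K_j) — the zones act as resistances in series.
Σ(L/K) = 570/3.74 + 497/3.74 + 41.8/1.99 = 152.4 + 132.9 + 21.01 = 306.3 d
K_eq = L_total / Σ(L/K) = 1108.8 / 306.3 = 3.620 m/d
q = K_eq · i = 3.620 × 0.0075 = 0.02715 m/d (same in every zone)
Zone A: v = q/n = 0.02715/0.35 = 0.07757 m/d → t_A = 570/0.07757 = 7348 d
Zone B: v = q/n = 0.02715/0.14 = 0.1939 m/d → t_B = 497/0.1939 = 2563 d
Zone C: v = q/n = 0.02715/0.12 = 0.2262 m/d → t_C = 41.8/0.2262 = 184.8 d
Total t = 7348 + 2563 + 184.8 = 10100 d
   = 10100 / 365 = 27.7 yr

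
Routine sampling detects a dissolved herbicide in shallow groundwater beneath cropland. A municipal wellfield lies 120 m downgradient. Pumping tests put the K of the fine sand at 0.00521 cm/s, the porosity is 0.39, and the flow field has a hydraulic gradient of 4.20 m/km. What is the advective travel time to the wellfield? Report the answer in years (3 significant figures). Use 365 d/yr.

K = 0.00521 cm/s × 864 = 4.501 m/d
q = Ki = 4.501 × 0.0042 = 0.01891 m/d
v_s = q/n_e = 0.01891/0.39 = 0.04848 m/d
t = L / v = 120 / 0.04848 = 2475 d
   = 2475 / 365 = 6.78 yr

6.78 years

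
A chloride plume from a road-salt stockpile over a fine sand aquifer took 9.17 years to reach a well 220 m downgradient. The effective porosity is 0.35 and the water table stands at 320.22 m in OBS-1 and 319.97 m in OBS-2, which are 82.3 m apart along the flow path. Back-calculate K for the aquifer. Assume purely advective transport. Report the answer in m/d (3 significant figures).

7.57 m/d

Hydraulic gradient i = (320.22 − 319.97) / 82.3 = 0.25 / 82.3 = 0.003038
t = 9.17 years = 3347 d
v = L / t = 220 / 3347 = 0.06573 m/d
K = v · n / i = 0.06573 × 0.35 / 0.003038 = 7.57 m/d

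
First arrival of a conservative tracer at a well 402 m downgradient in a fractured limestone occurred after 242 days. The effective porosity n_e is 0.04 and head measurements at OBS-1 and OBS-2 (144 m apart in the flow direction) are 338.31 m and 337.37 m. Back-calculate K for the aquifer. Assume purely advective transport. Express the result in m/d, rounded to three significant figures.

10.2 m/d

Hydraulic gradient i = (338.31 − 337.37) / 144 = 0.94 / 144 = 0.006528
v = L / t = 402 / 242 = 1.661 m/d
K = v · n / i = 1.661 × 0.04 / 0.006528 = 10.2 m/d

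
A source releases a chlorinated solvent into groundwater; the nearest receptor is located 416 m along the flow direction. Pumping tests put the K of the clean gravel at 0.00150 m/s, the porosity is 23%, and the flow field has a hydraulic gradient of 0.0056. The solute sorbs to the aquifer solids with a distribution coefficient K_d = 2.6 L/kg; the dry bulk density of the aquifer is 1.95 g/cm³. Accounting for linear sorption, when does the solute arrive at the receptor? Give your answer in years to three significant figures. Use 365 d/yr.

8.32 years

K = 0.00150 m/s × 86400 s/d = 129.6 m/d
Darcy flux q = K·i = 129.6 × 0.0056 = 0.7258 m/d
v = Ki/n = 129.6·0.0056/0.23 = 3.155 m/d
Retardation R = 1 + ρ_b·K_d/n = 1 + 1.95×2.6/0.23 = 23.04
Contaminant velocity v_c = v/R = 3.155/23.04 = 0.1369 m/d
t = L/v_c = 416/0.1369 = 3038 d
   = 3038/365 = 8.32 yr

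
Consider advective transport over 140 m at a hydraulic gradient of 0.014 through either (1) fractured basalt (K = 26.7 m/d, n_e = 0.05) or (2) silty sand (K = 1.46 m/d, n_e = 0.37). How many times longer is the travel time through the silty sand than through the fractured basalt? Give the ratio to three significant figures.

135

Unit 1 (fractured basalt): v = 26.7×0.014/0.05 = 7.476 m/d, t = 140/7.476 = 18.73 d
Unit 2 (silty sand): v = 1.46×0.014/0.37 = 0.05524 m/d, t = 140/0.05524 = 2534 d
t(silty sand) / t(fractured basalt) = 2534/18.73 = 135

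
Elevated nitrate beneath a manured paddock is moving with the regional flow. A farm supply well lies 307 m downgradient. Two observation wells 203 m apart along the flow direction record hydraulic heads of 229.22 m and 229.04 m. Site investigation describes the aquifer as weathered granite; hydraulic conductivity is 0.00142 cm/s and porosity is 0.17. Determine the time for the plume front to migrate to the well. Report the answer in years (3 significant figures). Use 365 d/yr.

Hydraulic gradient i = (229.22 − 229.04) / 203 = 0.18 / 203 = 8.867e-4
K = 0.00142 cm/s × 864 = 1.227 m/d
q = Ki = 1.227 × 8.867e-4 = 0.001088 m/d
v = Ki/n = 1.227·8.867e-4/0.17 = 0.006399 m/d
t = L / v = 307 / 0.006399 = 47970 d
   = 47970 / 365 = 131 yr

131 years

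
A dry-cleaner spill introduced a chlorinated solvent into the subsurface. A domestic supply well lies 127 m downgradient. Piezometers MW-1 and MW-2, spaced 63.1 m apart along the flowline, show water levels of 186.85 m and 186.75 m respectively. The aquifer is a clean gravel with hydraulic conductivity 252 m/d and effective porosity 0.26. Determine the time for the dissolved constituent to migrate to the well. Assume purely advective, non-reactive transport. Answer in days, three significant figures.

Hydraulic gradient i = (186.85 − 186.75) / 63.1 = 0.10 / 63.1 = 0.001585
Specific discharge q = 252 × 0.001585 = 0.3994 m/d
v = Ki/n = 252·0.001585/0.26 = 1.536 m/d
t = L / v = 127 / 1.536 = 82.68 d

82.7 days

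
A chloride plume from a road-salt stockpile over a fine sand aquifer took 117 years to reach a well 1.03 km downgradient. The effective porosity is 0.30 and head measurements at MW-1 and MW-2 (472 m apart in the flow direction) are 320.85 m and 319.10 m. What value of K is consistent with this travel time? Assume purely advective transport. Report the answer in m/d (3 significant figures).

1.95 m/d

Hydraulic gradient i = (320.85 − 319.10) / 472 = 1.75 / 472 = 0.003708
t = 117 years = 42710 d
L = 1.03 km = 1030 m
v = L / t = 1030 / 42710 = 0.02412 m/d
K = v · n / i = 0.02412 × 0.30 / 0.003708 = 1.95 m/d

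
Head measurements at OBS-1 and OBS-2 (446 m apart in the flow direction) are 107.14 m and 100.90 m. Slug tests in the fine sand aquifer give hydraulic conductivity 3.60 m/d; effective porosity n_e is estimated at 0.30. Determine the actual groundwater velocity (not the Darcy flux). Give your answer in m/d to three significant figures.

Hydraulic gradient i = (107.14 − 100.90) / 446 = 6.24 / 446 = 0.01399
Darcy flux q = K·i = 3.60 × 0.01399 = 0.05037 m/d
Average linear velocity = 0.05037 / 0.30 = 0.1679 m/d

0.168 m/d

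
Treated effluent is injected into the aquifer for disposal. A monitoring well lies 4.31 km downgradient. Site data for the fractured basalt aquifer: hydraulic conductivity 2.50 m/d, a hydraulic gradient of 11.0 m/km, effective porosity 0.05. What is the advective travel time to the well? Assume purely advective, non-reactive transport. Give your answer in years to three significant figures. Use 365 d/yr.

21.5 years

Darcy flux q = K·i = 2.50 × 0.011 = 0.02750 m/d
v = Ki/n = 2.50·0.011/0.05 = 0.5500 m/d
L = 4.31 km = 4310 m
t = L / v = 4310 / 0.5500 = 7836 d
   = 7836 / 365 = 21.5 yr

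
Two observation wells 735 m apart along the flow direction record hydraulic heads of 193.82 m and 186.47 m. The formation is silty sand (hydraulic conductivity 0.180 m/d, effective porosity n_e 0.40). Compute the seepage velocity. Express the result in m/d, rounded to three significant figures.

0.00450 m/d

Hydraulic gradient i = (193.82 − 186.47) / 735 = 7.35 / 735 = 0.01000
Specific discharge q = 0.180 × 0.01000 = 0.001800 m/d
v_s = q/n_e = 0.001800/0.40 = 0.004500 m/d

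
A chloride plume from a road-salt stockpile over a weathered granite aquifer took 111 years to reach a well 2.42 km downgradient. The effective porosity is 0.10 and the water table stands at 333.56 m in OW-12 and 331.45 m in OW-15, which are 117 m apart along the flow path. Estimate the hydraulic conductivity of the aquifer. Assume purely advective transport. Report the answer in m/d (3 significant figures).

0.331 m/d

Hydraulic gradient i = (333.56 − 331.45) / 117 = 2.11 / 117 = 0.01803
t = 111 years = 40520 d
L = 2.42 km = 2420 m
v = L / t = 2420 / 40520 = 0.05973 m/d
K = v · n / i = 0.05973 × 0.10 / 0.01803 = 0.331 m/d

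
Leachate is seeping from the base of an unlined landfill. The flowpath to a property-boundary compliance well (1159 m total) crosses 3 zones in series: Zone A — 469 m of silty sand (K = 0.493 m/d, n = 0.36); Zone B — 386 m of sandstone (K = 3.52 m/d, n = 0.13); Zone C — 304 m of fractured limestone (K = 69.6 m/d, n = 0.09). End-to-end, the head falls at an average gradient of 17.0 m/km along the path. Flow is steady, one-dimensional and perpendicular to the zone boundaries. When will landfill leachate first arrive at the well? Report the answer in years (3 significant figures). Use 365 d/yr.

Steady 1-D flow in series ⇒ the Darcy flux q is identical in every zone and the zone head losses add (resistances L/K in series).
Σ(L/K) = 469/0.493 + 386/3.52 + 304/69.6 = 951.3 + 109.7 + 4.368 = 1065 d
K_eq = L_total / Σ(L/K) = 1159 / 1065 = 1.088 m/d
q = K_eq · i = 1.088 × 0.017 = 0.01849 m/d (same in every zone)
Zone A: v = q/n = 0.01849/0.36 = 0.05137 m/d → t_A = 469/0.05137 = 9129 d
Zone B: v = q/n = 0.01849/0.13 = 0.1423 m/d → t_B = 386/0.1423 = 2713 d
Zone C: v = q/n = 0.01849/0.09 = 0.2055 m/d → t_C = 304/0.2055 = 1479 d
Total t = 9129 + 2713 + 1479 = 13320 d
   = 13320 / 365 = 36.5 yr

36.5 years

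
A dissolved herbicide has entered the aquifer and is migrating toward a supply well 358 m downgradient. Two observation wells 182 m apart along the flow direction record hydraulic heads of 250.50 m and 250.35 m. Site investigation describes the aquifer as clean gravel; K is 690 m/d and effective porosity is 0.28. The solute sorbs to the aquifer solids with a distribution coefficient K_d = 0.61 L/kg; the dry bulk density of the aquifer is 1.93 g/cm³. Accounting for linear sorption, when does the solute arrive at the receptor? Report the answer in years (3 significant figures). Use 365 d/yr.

Hydraulic gradient i = (250.50 − 250.35) / 182 = 0.15 / 182 = 8.242e-4
Specific discharge q = 690 × 8.242e-4 = 0.5687 m/d
v = Ki/n = 690·8.242e-4/0.28 = 2.031 m/d
Retardation R = 1 + ρ_b·K_d/n = 1 + 1.93×0.61/0.28 = 5.205
Contaminant velocity v_c = v/R = 2.031/5.205 = 0.3902 m/d
t = L/v_c = 358/0.3902 = 917.4 d
   = 917.4/365 = 2.51 yr

2.51 years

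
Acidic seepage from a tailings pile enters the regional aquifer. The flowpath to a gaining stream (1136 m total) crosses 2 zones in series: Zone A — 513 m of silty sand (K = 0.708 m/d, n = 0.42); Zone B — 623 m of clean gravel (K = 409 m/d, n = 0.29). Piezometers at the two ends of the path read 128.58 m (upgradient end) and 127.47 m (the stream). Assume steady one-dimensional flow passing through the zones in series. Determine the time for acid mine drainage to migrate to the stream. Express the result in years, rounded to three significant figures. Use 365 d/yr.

710 years

Total head drop ΔH = 128.58 − 127.47 = 1.11 m
Continuity: the same q passes through each zone, so ΔH = q·Σ(L_j/K_j) — the zones act as resistances in series.
Σ(L/K) = 513/0.708 + 623/409 = 724.6 + 1.523 = 726.1 d
q = ΔH / Σ(L/K) = 1.11 / 726.1 = 0.001529 m/d (same in every zone)
Zone A: v = q/n = 0.001529/0.42 = 0.003640 m/d → t_A = 513/0.003640 = 140900 d
Zone B: v = q/n = 0.001529/0.29 = 0.005271 m/d → t_B = 623/0.005271 = 118200 d
Total t = 140900 + 118200 = 259100 d
   = 259100 / 365 = 710 yr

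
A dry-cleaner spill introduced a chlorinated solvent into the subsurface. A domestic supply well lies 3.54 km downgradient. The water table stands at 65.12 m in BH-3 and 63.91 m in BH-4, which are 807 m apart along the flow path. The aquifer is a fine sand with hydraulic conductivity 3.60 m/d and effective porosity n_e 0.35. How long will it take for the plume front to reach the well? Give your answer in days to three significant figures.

230000 days

Hydraulic gradient i = (65.12 − 63.91) / 807 = 1.21 / 807 = 0.001499
q = Ki = 3.60 × 0.001499 = 0.005398 m/d
v = Ki/n = 3.60·0.001499/0.35 = 0.01542 m/d
L = 3.54 km = 3540 m
t = L / v = 3540 / 0.01542 = 229500 d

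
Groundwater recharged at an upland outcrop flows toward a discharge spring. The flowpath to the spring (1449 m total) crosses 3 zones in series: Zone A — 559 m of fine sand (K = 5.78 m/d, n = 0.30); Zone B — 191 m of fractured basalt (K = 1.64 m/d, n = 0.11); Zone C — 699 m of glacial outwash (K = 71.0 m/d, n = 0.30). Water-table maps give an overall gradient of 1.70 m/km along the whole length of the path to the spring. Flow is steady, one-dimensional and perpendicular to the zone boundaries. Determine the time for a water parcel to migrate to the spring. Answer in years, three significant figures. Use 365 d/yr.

98.8 years

For zones in series the flux q is common to all zones; the equivalent conductivity is the harmonic (thickness-weighted) mean, K_eq = L_total / Σ(L_j/K_j).
Σ(L/K) = 559/5.78 + 191/1.64 + 699/71.0 = 96.71 + 116.5 + 9.845 = 223.0 d
K_eq = L_total / Σ(L/K) = 1449 / 223.0 = 6.497 m/d
q = K_eq · i = 6.497 × 0.0017 = 0.01105 m/d (same in every zone)
Zone A: v = q/n = 0.01105/0.30 = 0.03682 m/d → t_A = 559/0.03682 = 15180 d
Zone B: v = q/n = 0.01105/0.11 = 0.1004 m/d → t_B = 191/0.1004 = 1902 d
Zone C: v = q/n = 0.01105/0.30 = 0.03682 m/d → t_C = 699/0.03682 = 18990 d
Total t = 15180 + 1902 + 18990 = 36070 d
   = 36070 / 365 = 98.8 yr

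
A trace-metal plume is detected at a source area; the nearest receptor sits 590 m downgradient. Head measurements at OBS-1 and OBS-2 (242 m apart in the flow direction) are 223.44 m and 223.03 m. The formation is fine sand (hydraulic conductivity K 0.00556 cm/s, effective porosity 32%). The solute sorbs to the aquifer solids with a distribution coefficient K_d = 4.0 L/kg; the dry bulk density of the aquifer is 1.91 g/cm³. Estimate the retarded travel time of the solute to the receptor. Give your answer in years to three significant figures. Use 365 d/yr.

1580 years

Hydraulic gradient i = (223.44 − 223.03) / 242 = 0.41 / 242 = 0.001694
K = 0.00556 cm/s × 864 = 4.804 m/d
Specific discharge q = 4.804 × 0.001694 = 0.008139 m/d
Seepage velocity v = q / n = 0.008139 / 0.32 = 0.02543 m/d
Retardation R = 1 + ρ_b·K_d/n = 1 + 1.91×4.0/0.32 = 24.88
Contaminant velocity v_c = v/R = 0.02543/24.88 = 0.001022 m/d
t = L/v_c = 590/0.001022 = 577000 d
   = 577000/365 = 1580 yr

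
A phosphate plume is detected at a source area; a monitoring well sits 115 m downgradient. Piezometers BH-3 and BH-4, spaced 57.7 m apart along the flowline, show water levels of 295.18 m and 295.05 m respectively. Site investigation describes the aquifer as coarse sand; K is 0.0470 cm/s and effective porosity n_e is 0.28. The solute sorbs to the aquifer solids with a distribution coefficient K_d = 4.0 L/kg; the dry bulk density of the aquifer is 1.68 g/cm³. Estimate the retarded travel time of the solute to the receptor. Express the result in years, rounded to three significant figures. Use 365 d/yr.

Hydraulic gradient i = (295.18 − 295.05) / 57.7 = 0.13 / 57.7 = 0.002253
K = 0.0470 cm/s × 864 = 40.61 m/d
q = Ki = 40.61 × 0.002253 = 0.09149 m/d
v_s = q/n_e = 0.09149/0.28 = 0.3268 m/d
Retardation R = 1 + ρ_b·K_d/n = 1 + 1.68×4.0/0.28 = 25.00
Contaminant velocity v_c = v/R = 0.3268/25.00 = 0.01307 m/d
t = L/v_c = 115/0.01307 = 8799 d
   = 8799/365 = 24.1 yr

24.1 years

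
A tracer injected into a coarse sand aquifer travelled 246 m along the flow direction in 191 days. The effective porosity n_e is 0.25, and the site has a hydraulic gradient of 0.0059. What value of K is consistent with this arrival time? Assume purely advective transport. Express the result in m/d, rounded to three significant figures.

54.6 m/d

v = L / t = 246 / 191 = 1.288 m/d
K = v · n / i = 1.288 × 0.25 / 0.0059 = 54.6 m/d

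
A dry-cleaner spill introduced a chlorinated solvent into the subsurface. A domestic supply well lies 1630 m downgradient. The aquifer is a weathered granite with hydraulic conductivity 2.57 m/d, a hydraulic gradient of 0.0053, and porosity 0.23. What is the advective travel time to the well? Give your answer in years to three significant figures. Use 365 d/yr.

75.4 years

Darcy flux q = K·i = 2.57 × 0.0053 = 0.01362 m/d
v = Ki/n = 2.57·0.0053/0.23 = 0.05922 m/d
t = L / v = 1630 / 0.05922 = 27520 d
   = 27520 / 365 = 75.4 yr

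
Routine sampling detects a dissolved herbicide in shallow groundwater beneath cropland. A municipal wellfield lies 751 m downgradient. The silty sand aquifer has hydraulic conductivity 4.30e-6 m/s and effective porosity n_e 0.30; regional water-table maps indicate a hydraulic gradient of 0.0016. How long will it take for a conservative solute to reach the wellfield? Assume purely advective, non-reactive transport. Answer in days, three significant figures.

K = 4.30e-6 m/s × 86400 s/d = 0.3715 m/d
Specific discharge q = 0.3715 × 0.0016 = 5.944e-4 m/d
v_s = q/n_e = 5.944e-4/0.30 = 0.001981 m/d
t = L / v = 751 / 0.001981 = 379000 d

379000 days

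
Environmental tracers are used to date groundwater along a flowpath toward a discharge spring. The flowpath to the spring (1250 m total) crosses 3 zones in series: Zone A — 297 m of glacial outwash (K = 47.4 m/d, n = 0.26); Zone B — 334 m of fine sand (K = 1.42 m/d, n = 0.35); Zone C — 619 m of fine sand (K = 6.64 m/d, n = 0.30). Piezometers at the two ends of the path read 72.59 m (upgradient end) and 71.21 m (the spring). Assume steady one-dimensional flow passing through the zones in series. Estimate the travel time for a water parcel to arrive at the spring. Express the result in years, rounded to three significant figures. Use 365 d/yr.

Total head drop ΔH = 72.59 − 71.21 = 1.38 m
Continuity: the same q passes through each zone, so ΔH = q·Σ(L_j/K_j) — the zones act as resistances in series.
Σ(L/K) = 297/47.4 + 334/1.42 + 619/6.64 = 6.266 + 235.2 + 93.22 = 334.7 d
q = ΔH / Σ(L/K) = 1.38 / 334.7 = 0.004123 m/d (same in every zone)
Zone A: v = q/n = 0.004123/0.26 = 0.01586 m/d → t_A = 297/0.01586 = 18730 d
Zone B: v = q/n = 0.004123/0.35 = 0.01178 m/d → t_B = 334/0.01178 = 28350 d
Zone C: v = q/n = 0.004123/0.30 = 0.01374 m/d → t_C = 619/0.01374 = 45040 d
Total t = 18730 + 28350 + 45040 = 92120 d
   = 92120 / 365 = 252 yr

252 years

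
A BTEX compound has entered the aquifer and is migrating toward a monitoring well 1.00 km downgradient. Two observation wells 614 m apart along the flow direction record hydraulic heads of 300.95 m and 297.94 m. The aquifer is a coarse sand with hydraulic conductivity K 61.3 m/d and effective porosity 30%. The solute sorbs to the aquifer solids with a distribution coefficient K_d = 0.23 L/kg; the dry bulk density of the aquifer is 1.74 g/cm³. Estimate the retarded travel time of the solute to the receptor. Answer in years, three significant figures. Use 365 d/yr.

Hydraulic gradient i = (300.95 − 297.94) / 614 = 3.01 / 614 = 0.004902
Darcy flux q = K·i = 61.3 × 0.004902 = 0.3005 m/d
v = Ki/n = 61.3·0.004902/0.30 = 1.002 m/d
Retardation R = 1 + ρ_b·K_d/n = 1 + 1.74×0.23/0.30 = 2.334
Contaminant velocity v_c = v/R = 1.002/2.334 = 0.4292 m/d
L = 1.00 km = 1000 m
t = L/v_c = 1000/0.4292 = 2330 d
   = 2330/365 = 6.38 yr

6.38 years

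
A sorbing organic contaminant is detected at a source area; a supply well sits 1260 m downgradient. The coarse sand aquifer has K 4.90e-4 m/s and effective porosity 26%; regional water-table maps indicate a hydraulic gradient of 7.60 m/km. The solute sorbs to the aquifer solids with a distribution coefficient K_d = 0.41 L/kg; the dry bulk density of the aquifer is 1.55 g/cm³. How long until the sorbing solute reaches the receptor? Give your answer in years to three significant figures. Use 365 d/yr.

K = 4.90e-4 m/s × 86400 s/d = 42.34 m/d
Specific discharge q = 42.34 × 0.0076 = 0.3218 m/d
v_s = q/n_e = 0.3218/0.26 = 1.238 m/d
Retardation R = 1 + ρ_b·K_d/n = 1 + 1.55×0.41/0.26 = 3.444
Contaminant velocity v_c = v/R = 1.238/3.444 = 0.3593 m/d
t = L/v_c = 1260/0.3593 = 3507 d
   = 3507/365 = 9.61 yr

9.61 years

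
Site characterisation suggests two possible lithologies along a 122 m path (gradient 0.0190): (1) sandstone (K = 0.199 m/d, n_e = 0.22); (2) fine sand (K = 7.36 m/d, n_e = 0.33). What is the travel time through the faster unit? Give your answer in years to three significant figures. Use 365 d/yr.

0.789 years

Unit 1 (sandstone): v = 0.199×0.019/0.22 = 0.01719 m/d, t = 122/0.01719 = 7099 d
Unit 2 (fine sand): v = 7.36×0.019/0.33 = 0.4238 m/d, t = 122/0.4238 = 287.9 d
Faster: 287.9 d / 365 = 0.789 yr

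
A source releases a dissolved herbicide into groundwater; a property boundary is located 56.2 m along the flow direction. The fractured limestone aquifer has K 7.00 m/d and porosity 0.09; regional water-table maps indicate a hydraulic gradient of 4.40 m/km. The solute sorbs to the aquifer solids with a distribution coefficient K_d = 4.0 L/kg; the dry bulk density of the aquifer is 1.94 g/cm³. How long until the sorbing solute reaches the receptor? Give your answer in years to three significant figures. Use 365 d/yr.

39.2 years

Darcy flux q = K·i = 7.00 × 0.0044 = 0.03080 m/d
v = Ki/n = 7.00·0.0044/0.09 = 0.3422 m/d
Retardation R = 1 + ρ_b·K_d/n = 1 + 1.94×4.0/0.09 = 87.22
Contaminant velocity v_c = v/R = 0.3422/87.22 = 0.003924 m/d
t = L/v_c = 56.2/0.003924 = 14320 d
   = 14320/365 = 39.2 yr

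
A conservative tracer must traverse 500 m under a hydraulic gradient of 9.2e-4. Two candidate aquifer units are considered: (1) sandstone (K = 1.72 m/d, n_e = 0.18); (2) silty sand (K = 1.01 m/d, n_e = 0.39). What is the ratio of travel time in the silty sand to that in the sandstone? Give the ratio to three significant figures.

Unit 1 (sandstone): v = 1.72×9.2e-4/0.18 = 0.008791 m/d, t = 500/0.008791 = 56880 d
Unit 2 (silty sand): v = 1.01×9.2e-4/0.39 = 0.002383 m/d, t = 500/0.002383 = 209900 d
t(silty sand) / t(sandstone) = 209900/56880 = 3.69

3.69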